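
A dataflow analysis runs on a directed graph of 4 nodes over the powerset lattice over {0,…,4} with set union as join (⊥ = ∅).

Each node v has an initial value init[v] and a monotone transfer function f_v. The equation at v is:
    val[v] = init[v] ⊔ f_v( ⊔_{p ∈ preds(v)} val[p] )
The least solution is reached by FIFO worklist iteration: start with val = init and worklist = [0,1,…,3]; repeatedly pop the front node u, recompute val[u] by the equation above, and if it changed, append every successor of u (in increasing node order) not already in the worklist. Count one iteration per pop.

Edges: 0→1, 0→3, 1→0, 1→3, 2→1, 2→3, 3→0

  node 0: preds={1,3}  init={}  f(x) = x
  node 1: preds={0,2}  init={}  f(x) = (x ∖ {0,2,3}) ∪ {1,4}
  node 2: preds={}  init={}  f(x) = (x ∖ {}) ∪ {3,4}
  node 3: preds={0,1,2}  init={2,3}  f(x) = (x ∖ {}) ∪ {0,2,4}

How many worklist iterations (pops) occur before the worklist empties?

7

Trace (7 dequeues):
  [1] u=0 | in {2,3} | out {2,3} | prev {} | push {}
  [2] u=1 | in {2,3} | out {1,4} | prev {} | push {0}
  [3] u=2 | in {} | out {3,4} | prev {} | push {1}
  [4] u=3 | in {1,2,3,4} | out {0,1,2,3,4} | prev {2,3} | push {}
  [5] u=0 | in {0,1,2,3,4} | out {0,1,2,3,4} | prev {2,3} | push {3}
  [6] u=1 | in {0,1,2,3,4} | out {1,4} | ==
  [7] u=3 | in {0,1,2,3,4} | out {0,1,2,3,4} | ==

Converged values:
  [0] {0,1,2,3,4}
  [1] {1,4}
  [2] {3,4}
  [3] {0,1,2,3,4}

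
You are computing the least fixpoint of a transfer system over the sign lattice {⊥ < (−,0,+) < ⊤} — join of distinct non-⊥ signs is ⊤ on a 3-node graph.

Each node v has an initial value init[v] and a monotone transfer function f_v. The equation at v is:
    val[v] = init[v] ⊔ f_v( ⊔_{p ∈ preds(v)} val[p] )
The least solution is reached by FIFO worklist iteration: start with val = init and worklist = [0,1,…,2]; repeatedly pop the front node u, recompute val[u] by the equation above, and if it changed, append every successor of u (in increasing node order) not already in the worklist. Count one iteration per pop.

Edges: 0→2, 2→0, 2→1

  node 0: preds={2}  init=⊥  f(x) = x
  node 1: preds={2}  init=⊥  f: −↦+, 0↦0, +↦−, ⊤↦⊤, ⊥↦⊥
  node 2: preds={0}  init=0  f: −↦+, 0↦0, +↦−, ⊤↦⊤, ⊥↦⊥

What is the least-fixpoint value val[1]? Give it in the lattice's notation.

0

Trace (3 dequeues):
  [1] u=0 | in 0 | out 0 | prev ⊥ | push {}
  [2] u=1 | in 0 | out 0 | prev ⊥ | push {}
  [3] u=2 | in 0 | out 0 | ==

Converged values:
  [0] 0
  [1] 0
  [2] 0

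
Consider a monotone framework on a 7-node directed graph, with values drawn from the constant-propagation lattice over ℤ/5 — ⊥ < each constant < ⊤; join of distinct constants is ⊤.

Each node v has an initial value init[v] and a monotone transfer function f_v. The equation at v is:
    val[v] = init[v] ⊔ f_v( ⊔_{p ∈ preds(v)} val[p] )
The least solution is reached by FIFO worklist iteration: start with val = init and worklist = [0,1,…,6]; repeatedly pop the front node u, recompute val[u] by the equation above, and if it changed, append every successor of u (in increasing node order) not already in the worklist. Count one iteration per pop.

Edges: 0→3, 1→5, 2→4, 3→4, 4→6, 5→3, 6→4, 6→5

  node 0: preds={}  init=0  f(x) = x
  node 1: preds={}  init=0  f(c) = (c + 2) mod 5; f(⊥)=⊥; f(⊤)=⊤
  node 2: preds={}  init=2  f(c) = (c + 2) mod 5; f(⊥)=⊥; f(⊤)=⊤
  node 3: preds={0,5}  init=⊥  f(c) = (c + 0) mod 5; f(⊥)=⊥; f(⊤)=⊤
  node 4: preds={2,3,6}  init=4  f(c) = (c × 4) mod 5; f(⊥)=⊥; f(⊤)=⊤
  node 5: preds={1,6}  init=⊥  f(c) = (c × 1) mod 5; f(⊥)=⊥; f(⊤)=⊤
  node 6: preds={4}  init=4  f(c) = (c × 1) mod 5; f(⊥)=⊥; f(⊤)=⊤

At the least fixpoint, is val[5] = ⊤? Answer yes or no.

Trace (10 dequeues):
  [1] u=0 | in ⊥ | out 0 | ==
  [2] u=1 | in ⊥ | out 0 | ==
  [3] u=2 | in ⊥ | out 2 | ==
  [4] u=3 | in 0 | out 0 | prev ⊥ | push {}
  [5] u=4 | in ⊤ | out ⊤ | prev 4 | push {}
  [6] u=5 | in ⊤ | out ⊤ | prev ⊥ | push {3}
  [7] u=6 | in ⊤ | out ⊤ | prev 4 | push {4,5}
  [8] u=3 | in ⊤ | out ⊤ | prev 0 | push {}
  [9] u=4 | in ⊤ | out ⊤ | ==
  [10] u=5 | in ⊤ | out ⊤ | ==

Converged values:
  [0] 0
  [1] 0
  [2] 2
  [3] ⊤
  [4] ⊤
  [5] ⊤
  [6] ⊤

yes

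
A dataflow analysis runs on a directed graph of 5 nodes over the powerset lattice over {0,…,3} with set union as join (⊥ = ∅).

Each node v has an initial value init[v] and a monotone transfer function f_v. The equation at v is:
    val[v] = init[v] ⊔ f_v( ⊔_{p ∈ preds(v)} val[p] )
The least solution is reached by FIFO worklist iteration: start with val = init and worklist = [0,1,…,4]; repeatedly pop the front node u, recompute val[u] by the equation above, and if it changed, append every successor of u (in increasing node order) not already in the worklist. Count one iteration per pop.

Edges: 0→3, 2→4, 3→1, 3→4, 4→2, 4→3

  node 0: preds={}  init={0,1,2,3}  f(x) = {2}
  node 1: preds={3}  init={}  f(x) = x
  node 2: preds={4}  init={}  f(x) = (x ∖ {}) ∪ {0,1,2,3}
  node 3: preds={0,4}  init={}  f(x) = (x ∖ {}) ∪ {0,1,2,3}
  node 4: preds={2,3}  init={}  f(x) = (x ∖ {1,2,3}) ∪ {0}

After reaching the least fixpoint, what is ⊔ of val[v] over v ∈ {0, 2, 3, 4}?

{0,1,2,3}

Iteration log — 8 steps:
  step 1. node 0  ⊔preds={}  new={0,1,2,3}  stable
  step 2. node 1  ⊔preds={}  new={}  stable
  step 3. node 2  ⊔preds={}  new={0,1,2,3}  old={}  +wl: 
  step 4. node 3  ⊔preds={0,1,2,3}  new={0,1,2,3}  old={}  +wl: 1
  step 5. node 4  ⊔preds={0,1,2,3}  new={0}  old={}  +wl: 2,3
  step 6. node 1  ⊔preds={0,1,2,3}  new={0,1,2,3}  old={}  +wl: 
  step 7. node 2  ⊔preds={0}  new={0,1,2,3}  stable
  step 8. node 3  ⊔preds={0,1,2,3}  new={0,1,2,3}  stable

Least fixpoint reached:
  node 0: {0,1,2,3}
  node 1: {0,1,2,3}
  node 2: {0,1,2,3}
  node 3: {0,1,2,3}
  node 4: {0}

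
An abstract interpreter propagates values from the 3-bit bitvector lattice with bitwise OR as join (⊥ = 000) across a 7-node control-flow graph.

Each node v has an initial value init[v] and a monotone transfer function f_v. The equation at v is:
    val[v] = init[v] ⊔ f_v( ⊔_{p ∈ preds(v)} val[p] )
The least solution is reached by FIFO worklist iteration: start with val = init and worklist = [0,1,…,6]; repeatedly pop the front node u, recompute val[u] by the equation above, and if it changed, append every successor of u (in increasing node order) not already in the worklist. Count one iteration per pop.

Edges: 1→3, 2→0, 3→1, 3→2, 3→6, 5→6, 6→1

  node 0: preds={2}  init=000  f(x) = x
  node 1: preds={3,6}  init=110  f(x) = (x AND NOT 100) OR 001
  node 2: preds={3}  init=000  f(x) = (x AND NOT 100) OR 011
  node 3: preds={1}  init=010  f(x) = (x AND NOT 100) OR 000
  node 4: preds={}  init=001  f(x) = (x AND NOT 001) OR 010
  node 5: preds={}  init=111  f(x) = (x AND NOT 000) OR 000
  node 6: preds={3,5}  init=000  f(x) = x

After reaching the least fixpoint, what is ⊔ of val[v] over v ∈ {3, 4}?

Worklist (10 pops):
  #1 pop 0: in=000 → 000 (no change)
  #2 pop 1: in=010 → 111 (was 110); enqueue []
  #3 pop 2: in=010 → 011 (was 000); enqueue [0]
  #4 pop 3: in=111 → 011 (was 010); enqueue [1,2]
  #5 pop 4: in=000 → 011 (was 001); enqueue []
  #6 pop 5: in=000 → 111 (no change)
  #7 pop 6: in=111 → 111 (was 000); enqueue []
  #8 pop 0: in=011 → 011 (was 000); enqueue []
  #9 pop 1: in=111 → 111 (no change)
  #10 pop 2: in=011 → 011 (no change)

Fixpoint:
  val[0] = 011
  val[1] = 111
  val[2] = 011
  val[3] = 011
  val[4] = 011
  val[5] = 111
  val[6] = 111

011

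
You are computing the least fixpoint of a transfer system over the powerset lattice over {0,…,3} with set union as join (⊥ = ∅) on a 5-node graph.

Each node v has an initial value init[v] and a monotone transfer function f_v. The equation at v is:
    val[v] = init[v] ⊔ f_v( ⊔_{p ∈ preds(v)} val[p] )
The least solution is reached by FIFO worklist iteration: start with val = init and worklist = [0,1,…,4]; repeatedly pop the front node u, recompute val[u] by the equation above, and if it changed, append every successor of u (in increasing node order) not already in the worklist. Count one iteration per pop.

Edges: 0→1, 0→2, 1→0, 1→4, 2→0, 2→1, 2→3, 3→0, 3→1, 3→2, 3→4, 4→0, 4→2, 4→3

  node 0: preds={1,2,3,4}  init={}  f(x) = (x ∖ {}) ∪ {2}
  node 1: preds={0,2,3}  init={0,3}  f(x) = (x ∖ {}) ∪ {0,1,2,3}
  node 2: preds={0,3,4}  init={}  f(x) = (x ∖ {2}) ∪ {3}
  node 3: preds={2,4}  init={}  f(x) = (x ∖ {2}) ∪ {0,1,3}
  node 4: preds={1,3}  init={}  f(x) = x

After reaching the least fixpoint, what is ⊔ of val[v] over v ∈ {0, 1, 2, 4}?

{0,1,2,3}

Trace (11 dequeues):
  [1] u=0 | in {0,3} | out {0,2,3} | prev {} | push {}
  [2] u=1 | in {0,2,3} | out {0,1,2,3} | prev {0,3} | push {0}
  [3] u=2 | in {0,2,3} | out {0,3} | prev {} | push {1}
  [4] u=3 | in {0,3} | out {0,1,3} | prev {} | push {2}
  [5] u=4 | in {0,1,2,3} | out {0,1,2,3} | prev {} | push {3}
  [6] u=0 | in {0,1,2,3} | out {0,1,2,3} | prev {0,2,3} | push {}
  [7] u=1 | in {0,1,2,3} | out {0,1,2,3} | ==
  [8] u=2 | in {0,1,2,3} | out {0,1,3} | prev {0,3} | push {0,1}
  [9] u=3 | in {0,1,2,3} | out {0,1,3} | ==
  [10] u=0 | in {0,1,2,3} | out {0,1,2,3} | ==
  [11] u=1 | in {0,1,2,3} | out {0,1,2,3} | ==

Converged values:
  [0] {0,1,2,3}
  [1] {0,1,2,3}
  [2] {0,1,3}
  [3] {0,1,3}
  [4] {0,1,2,3}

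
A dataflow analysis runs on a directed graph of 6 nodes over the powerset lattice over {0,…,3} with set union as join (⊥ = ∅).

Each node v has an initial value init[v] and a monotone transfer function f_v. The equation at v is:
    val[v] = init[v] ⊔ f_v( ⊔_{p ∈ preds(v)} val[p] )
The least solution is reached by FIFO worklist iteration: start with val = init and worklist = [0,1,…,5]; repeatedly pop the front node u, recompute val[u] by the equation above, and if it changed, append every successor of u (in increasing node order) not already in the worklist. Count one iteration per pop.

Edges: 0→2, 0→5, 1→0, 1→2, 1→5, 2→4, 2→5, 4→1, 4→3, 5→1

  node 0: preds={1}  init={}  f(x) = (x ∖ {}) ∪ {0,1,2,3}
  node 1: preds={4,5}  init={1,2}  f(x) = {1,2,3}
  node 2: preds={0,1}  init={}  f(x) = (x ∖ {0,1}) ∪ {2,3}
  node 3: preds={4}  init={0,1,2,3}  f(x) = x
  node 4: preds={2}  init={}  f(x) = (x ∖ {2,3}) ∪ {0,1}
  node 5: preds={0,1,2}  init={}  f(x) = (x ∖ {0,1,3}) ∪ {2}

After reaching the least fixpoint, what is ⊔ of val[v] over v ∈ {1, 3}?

Iteration log — 9 steps:
  step 1. node 0  ⊔preds={1,2}  new={0,1,2,3}  old={}  +wl: 
  step 2. node 1  ⊔preds={}  new={1,2,3}  old={1,2}  +wl: 0
  step 3. node 2  ⊔preds={0,1,2,3}  new={2,3}  old={}  +wl: 
  step 4. node 3  ⊔preds={}  new={0,1,2,3}  stable
  step 5. node 4  ⊔preds={2,3}  new={0,1}  old={}  +wl: 1,3
  step 6. node 5  ⊔preds={0,1,2,3}  new={2}  old={}  +wl: 
  step 7. node 0  ⊔preds={1,2,3}  new={0,1,2,3}  stable
  step 8. node 1  ⊔preds={0,1,2}  new={1,2,3}  stable
  step 9. node 3  ⊔preds={0,1}  new={0,1,2,3}  stable

Least fixpoint reached:
  node 0: {0,1,2,3}
  node 1: {1,2,3}
  node 2: {2,3}
  node 3: {0,1,2,3}
  node 4: {0,1}
  node 5: {2}

{0,1,2,3}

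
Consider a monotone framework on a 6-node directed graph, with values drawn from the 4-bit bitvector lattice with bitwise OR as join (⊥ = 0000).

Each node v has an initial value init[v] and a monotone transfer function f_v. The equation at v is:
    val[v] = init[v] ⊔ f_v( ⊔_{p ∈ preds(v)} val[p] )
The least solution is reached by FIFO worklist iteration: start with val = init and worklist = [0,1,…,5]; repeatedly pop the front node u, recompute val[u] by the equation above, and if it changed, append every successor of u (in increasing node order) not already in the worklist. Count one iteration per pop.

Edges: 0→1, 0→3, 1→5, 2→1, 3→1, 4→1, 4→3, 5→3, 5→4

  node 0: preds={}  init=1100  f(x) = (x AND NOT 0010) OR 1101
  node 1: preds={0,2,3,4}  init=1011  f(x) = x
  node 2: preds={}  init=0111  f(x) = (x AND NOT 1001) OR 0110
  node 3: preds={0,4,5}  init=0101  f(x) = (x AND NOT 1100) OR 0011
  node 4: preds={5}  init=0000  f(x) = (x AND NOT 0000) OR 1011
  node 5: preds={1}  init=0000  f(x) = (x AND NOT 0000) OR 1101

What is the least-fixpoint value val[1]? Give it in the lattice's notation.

Worklist (11 pops):
  #1 pop 0: in=0000 → 1101 (was 1100); enqueue []
  #2 pop 1: in=1111 → 1111 (was 1011); enqueue []
  #3 pop 2: in=0000 → 0111 (no change)
  #4 pop 3: in=1101 → 0111 (was 0101); enqueue [1]
  #5 pop 4: in=0000 → 1011 (was 0000); enqueue [3]
  #6 pop 5: in=1111 → 1111 (was 0000); enqueue [4]
  #7 pop 1: in=1111 → 1111 (no change)
  #8 pop 3: in=1111 → 0111 (no change)
  #9 pop 4: in=1111 → 1111 (was 1011); enqueue [1,3]
  #10 pop 1: in=1111 → 1111 (no change)
  #11 pop 3: in=1111 → 0111 (no change)

Fixpoint:
  val[0] = 1101
  val[1] = 1111
  val[2] = 0111
  val[3] = 0111
  val[4] = 1111
  val[5] = 1111

1111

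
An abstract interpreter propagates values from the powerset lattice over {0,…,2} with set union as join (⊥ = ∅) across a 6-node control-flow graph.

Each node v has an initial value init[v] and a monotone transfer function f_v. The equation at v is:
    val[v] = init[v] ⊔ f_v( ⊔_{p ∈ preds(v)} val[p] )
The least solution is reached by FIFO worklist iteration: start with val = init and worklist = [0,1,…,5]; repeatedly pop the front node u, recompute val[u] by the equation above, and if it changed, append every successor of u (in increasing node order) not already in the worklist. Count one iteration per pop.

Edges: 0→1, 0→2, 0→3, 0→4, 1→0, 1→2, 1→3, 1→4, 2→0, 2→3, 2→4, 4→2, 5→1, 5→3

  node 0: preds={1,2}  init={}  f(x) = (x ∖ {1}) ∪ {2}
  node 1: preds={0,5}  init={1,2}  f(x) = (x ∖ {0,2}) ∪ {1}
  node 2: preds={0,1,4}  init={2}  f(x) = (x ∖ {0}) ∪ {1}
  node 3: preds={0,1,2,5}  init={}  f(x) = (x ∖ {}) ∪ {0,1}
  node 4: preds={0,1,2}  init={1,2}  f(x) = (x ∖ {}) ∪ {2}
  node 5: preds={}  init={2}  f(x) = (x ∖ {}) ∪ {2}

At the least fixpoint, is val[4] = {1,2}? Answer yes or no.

Trace (7 dequeues):
  [1] u=0 | in {1,2} | out {2} | prev {} | push {}
  [2] u=1 | in {2} | out {1,2} | ==
  [3] u=2 | in {1,2} | out {1,2} | prev {2} | push {0}
  [4] u=3 | in {1,2} | out {0,1,2} | prev {} | push {}
  [5] u=4 | in {1,2} | out {1,2} | ==
  [6] u=5 | in {} | out {2} | ==
  [7] u=0 | in {1,2} | out {2} | ==

Converged values:
  [0] {2}
  [1] {1,2}
  [2] {1,2}
  [3] {0,1,2}
  [4] {1,2}
  [5] {2}

yes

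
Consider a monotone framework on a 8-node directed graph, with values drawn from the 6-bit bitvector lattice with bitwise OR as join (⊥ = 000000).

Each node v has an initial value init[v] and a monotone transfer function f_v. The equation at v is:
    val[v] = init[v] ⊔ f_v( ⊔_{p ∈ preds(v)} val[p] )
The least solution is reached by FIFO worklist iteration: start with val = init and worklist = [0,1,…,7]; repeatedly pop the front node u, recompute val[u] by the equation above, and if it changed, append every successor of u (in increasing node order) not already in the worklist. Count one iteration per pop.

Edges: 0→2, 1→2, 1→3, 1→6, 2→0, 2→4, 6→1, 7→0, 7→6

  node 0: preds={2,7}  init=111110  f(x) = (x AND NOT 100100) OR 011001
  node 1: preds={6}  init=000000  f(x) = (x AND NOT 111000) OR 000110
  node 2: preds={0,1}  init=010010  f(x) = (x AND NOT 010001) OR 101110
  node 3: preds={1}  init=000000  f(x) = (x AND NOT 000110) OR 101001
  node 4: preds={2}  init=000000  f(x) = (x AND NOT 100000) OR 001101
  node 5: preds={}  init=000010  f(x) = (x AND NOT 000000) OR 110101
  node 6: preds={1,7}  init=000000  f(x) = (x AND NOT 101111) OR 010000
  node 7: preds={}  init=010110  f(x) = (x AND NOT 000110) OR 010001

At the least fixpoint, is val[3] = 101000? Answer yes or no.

no

Worklist (11 pops):
  #1 pop 0: in=010110 → 111111 (was 111110); enqueue []
  #2 pop 1: in=000000 → 000110 (was 000000); enqueue []
  #3 pop 2: in=111111 → 111110 (was 010010); enqueue [0]
  #4 pop 3: in=000110 → 101001 (was 000000); enqueue []
  #5 pop 4: in=111110 → 011111 (was 000000); enqueue []
  #6 pop 5: in=000000 → 110111 (was 000010); enqueue []
  #7 pop 6: in=010110 → 010000 (was 000000); enqueue [1]
  #8 pop 7: in=000000 → 010111 (was 010110); enqueue [6]
  #9 pop 0: in=111111 → 111111 (no change)
  #10 pop 1: in=010000 → 000110 (no change)
  #11 pop 6: in=010111 → 010000 (no change)

Fixpoint:
  val[0] = 111111
  val[1] = 000110
  val[2] = 111110
  val[3] = 101001
  val[4] = 011111
  val[5] = 110111
  val[6] = 010000
  val[7] = 010111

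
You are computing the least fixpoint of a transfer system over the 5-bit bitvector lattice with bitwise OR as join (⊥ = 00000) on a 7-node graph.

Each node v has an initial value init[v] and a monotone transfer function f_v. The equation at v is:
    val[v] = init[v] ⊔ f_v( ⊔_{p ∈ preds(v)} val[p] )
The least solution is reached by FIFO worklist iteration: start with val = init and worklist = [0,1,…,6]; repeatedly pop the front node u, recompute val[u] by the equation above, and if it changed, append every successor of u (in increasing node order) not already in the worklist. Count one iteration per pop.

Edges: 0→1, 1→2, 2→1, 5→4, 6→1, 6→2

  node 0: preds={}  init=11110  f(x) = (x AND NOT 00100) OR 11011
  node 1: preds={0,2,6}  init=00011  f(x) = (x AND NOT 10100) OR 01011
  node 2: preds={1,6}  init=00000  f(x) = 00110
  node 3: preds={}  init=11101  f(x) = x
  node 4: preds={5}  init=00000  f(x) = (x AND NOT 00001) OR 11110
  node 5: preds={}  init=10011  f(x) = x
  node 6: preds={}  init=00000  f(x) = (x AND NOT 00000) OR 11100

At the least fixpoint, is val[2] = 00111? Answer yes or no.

Trace (9 dequeues):
  [1] u=0 | in 00000 | out 11111 | prev 11110 | push {}
  [2] u=1 | in 11111 | out 01011 | prev 00011 | push {}
  [3] u=2 | in 01011 | out 00110 | prev 00000 | push {1}
  [4] u=3 | in 00000 | out 11101 | ==
  [5] u=4 | in 10011 | out 11110 | prev 00000 | push {}
  [6] u=5 | in 00000 | out 10011 | ==
  [7] u=6 | in 00000 | out 11100 | prev 00000 | push {2}
  [8] u=1 | in 11111 | out 01011 | ==
  [9] u=2 | in 11111 | out 00110 | ==

Converged values:
  [0] 11111
  [1] 01011
  [2] 00110
  [3] 11101
  [4] 11110
  [5] 10011
  [6] 11100

no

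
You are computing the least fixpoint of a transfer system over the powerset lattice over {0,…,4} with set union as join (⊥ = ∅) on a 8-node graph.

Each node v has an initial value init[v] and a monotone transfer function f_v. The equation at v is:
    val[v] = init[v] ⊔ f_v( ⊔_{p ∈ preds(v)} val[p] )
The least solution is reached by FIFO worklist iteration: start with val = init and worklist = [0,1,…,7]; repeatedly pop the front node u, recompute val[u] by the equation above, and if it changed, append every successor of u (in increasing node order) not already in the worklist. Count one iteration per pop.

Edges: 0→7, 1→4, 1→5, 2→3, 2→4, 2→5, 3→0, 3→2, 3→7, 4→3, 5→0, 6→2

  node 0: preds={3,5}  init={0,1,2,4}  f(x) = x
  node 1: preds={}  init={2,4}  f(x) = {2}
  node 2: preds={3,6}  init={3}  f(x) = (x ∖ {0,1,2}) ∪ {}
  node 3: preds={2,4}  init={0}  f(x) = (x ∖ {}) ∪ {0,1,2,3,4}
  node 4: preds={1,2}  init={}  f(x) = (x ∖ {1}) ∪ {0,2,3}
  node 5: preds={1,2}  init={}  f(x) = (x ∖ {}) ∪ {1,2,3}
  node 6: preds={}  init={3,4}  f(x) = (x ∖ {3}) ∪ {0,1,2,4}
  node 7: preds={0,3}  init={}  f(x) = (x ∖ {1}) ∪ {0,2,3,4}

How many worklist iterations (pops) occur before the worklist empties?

12

Trace (12 dequeues):
  [1] u=0 | in {0} | out {0,1,2,4} | ==
  [2] u=1 | in {} | out {2,4} | ==
  [3] u=2 | in {0,3,4} | out {3,4} | prev {3} | push {}
  [4] u=3 | in {3,4} | out {0,1,2,3,4} | prev {0} | push {0,2}
  [5] u=4 | in {2,3,4} | out {0,2,3,4} | prev {} | push {3}
  [6] u=5 | in {2,3,4} | out {1,2,3,4} | prev {} | push {}
  [7] u=6 | in {} | out {0,1,2,3,4} | prev {3,4} | push {}
  [8] u=7 | in {0,1,2,3,4} | out {0,2,3,4} | prev {} | push {}
  [9] u=0 | in {0,1,2,3,4} | out {0,1,2,3,4} | prev {0,1,2,4} | push {7}
  [10] u=2 | in {0,1,2,3,4} | out {3,4} | ==
  [11] u=3 | in {0,2,3,4} | out {0,1,2,3,4} | ==
  [12] u=7 | in {0,1,2,3,4} | out {0,2,3,4} | ==

Converged values:
  [0] {0,1,2,3,4}
  [1] {2,4}
  [2] {3,4}
  [3] {0,1,2,3,4}
  [4] {0,2,3,4}
  [5] {1,2,3,4}
  [6] {0,1,2,3,4}
  [7] {0,2,3,4}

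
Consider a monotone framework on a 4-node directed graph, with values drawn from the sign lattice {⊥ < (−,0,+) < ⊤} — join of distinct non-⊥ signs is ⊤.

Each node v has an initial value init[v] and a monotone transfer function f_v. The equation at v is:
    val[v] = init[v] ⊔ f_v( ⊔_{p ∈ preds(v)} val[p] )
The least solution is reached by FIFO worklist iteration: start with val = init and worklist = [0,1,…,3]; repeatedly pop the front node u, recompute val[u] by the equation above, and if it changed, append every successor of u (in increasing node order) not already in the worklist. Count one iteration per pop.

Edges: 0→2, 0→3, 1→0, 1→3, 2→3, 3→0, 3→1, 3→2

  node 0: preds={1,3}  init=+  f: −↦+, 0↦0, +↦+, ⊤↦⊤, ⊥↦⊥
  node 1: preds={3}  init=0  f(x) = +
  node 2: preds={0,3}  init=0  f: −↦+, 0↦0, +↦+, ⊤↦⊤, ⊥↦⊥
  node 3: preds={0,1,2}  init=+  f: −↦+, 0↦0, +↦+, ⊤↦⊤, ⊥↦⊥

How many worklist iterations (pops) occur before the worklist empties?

Worklist (7 pops):
  #1 pop 0: in=⊤ → ⊤ (was +); enqueue []
  #2 pop 1: in=+ → ⊤ (was 0); enqueue [0]
  #3 pop 2: in=⊤ → ⊤ (was 0); enqueue []
  #4 pop 3: in=⊤ → ⊤ (was +); enqueue [1,2]
  #5 pop 0: in=⊤ → ⊤ (no change)
  #6 pop 1: in=⊤ → ⊤ (no change)
  #7 pop 2: in=⊤ → ⊤ (no change)

Fixpoint:
  val[0] = ⊤
  val[1] = ⊤
  val[2] = ⊤
  val[3] = ⊤

7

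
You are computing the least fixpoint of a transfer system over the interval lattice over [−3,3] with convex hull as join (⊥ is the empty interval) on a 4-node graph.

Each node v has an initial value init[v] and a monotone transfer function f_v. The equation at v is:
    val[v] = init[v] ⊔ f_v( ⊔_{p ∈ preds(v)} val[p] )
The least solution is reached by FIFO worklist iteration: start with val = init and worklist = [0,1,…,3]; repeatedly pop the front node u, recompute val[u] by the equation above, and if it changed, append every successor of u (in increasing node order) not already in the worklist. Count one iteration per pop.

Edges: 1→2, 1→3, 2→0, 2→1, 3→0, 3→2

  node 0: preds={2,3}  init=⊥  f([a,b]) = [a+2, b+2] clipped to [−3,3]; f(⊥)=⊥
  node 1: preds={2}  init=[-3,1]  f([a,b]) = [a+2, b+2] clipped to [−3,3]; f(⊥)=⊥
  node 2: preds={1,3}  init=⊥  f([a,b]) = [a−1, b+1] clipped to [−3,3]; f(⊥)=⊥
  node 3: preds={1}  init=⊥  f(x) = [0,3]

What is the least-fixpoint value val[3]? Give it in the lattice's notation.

[0,3]

Worklist (10 pops):
  #1 pop 0: in=⊥ → ⊥ (no change)
  #2 pop 1: in=⊥ → [-3,1] (no change)
  #3 pop 2: in=[-3,1] → [-3,2] (was ⊥); enqueue [0,1]
  #4 pop 3: in=[-3,1] → [0,3] (was ⊥); enqueue [2]
  #5 pop 0: in=[-3,3] → [-1,3] (was ⊥); enqueue []
  #6 pop 1: in=[-3,2] → [-3,3] (was [-3,1]); enqueue [3]
  #7 pop 2: in=[-3,3] → [-3,3] (was [-3,2]); enqueue [0,1]
  #8 pop 3: in=[-3,3] → [0,3] (no change)
  #9 pop 0: in=[-3,3] → [-1,3] (no change)
  #10 pop 1: in=[-3,3] → [-3,3] (no change)

Fixpoint:
  val[0] = [-1,3]
  val[1] = [-3,3]
  val[2] = [-3,3]
  val[3] = [0,3]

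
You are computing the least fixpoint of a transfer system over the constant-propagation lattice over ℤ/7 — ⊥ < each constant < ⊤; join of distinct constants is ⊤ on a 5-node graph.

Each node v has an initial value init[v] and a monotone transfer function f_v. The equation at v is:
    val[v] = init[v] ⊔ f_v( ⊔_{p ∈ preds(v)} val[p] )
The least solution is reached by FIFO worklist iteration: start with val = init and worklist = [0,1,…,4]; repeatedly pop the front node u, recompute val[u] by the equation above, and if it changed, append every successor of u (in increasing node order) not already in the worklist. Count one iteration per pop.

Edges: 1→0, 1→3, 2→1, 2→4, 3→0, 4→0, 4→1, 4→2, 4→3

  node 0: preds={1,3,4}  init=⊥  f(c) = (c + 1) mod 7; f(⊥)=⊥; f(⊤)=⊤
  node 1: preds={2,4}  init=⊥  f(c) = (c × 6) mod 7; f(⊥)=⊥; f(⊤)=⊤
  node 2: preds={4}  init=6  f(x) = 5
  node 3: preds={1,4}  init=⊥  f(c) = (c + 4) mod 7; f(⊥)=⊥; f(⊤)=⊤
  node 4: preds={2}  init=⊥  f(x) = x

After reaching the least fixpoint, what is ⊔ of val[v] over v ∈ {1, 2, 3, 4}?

Worklist (10 pops):
  #1 pop 0: in=⊥ → ⊥ (no change)
  #2 pop 1: in=6 → 1 (was ⊥); enqueue [0]
  #3 pop 2: in=⊥ → ⊤ (was 6); enqueue [1]
  #4 pop 3: in=1 → 5 (was ⊥); enqueue []
  #5 pop 4: in=⊤ → ⊤ (was ⊥); enqueue [2,3]
  #6 pop 0: in=⊤ → ⊤ (was ⊥); enqueue []
  #7 pop 1: in=⊤ → ⊤ (was 1); enqueue [0]
  #8 pop 2: in=⊤ → ⊤ (no change)
  #9 pop 3: in=⊤ → ⊤ (was 5); enqueue []
  #10 pop 0: in=⊤ → ⊤ (no change)

Fixpoint:
  val[0] = ⊤
  val[1] = ⊤
  val[2] = ⊤
  val[3] = ⊤
  val[4] = ⊤

⊤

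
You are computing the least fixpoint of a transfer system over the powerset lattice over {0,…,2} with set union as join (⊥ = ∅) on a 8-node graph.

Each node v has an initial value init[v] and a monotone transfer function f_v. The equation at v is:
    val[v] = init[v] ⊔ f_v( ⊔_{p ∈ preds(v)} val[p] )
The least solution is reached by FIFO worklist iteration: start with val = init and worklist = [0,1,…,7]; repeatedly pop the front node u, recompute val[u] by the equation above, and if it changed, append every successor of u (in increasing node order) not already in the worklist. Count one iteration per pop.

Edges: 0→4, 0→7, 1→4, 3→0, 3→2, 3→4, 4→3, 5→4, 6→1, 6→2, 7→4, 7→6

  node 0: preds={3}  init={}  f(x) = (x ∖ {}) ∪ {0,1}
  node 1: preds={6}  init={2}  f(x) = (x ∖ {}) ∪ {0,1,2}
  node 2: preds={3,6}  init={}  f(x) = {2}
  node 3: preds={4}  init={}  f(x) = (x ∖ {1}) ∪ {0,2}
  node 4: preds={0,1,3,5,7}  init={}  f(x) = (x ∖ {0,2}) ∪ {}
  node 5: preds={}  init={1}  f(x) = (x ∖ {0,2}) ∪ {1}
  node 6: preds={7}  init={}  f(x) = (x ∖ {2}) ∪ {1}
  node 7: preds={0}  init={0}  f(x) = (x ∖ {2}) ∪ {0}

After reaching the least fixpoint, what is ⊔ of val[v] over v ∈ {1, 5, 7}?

{0,1,2}

Trace (15 dequeues):
  [1] u=0 | in {} | out {0,1} | prev {} | push {}
  [2] u=1 | in {} | out {0,1,2} | prev {2} | push {}
  [3] u=2 | in {} | out {2} | prev {} | push {}
  [4] u=3 | in {} | out {0,2} | prev {} | push {0,2}
  [5] u=4 | in {0,1,2} | out {1} | prev {} | push {3}
  [6] u=5 | in {} | out {1} | ==
  [7] u=6 | in {0} | out {0,1} | prev {} | push {1}
  [8] u=7 | in {0,1} | out {0,1} | prev {0} | push {4,6}
  [9] u=0 | in {0,2} | out {0,1,2} | prev {0,1} | push {7}
  [10] u=2 | in {0,1,2} | out {2} | ==
  [11] u=3 | in {1} | out {0,2} | ==
  [12] u=1 | in {0,1} | out {0,1,2} | ==
  [13] u=4 | in {0,1,2} | out {1} | ==
  [14] u=6 | in {0,1} | out {0,1} | ==
  [15] u=7 | in {0,1,2} | out {0,1} | ==

Converged values:
  [0] {0,1,2}
  [1] {0,1,2}
  [2] {2}
  [3] {0,2}
  [4] {1}
  [5] {1}
  [6] {0,1}
  [7] {0,1}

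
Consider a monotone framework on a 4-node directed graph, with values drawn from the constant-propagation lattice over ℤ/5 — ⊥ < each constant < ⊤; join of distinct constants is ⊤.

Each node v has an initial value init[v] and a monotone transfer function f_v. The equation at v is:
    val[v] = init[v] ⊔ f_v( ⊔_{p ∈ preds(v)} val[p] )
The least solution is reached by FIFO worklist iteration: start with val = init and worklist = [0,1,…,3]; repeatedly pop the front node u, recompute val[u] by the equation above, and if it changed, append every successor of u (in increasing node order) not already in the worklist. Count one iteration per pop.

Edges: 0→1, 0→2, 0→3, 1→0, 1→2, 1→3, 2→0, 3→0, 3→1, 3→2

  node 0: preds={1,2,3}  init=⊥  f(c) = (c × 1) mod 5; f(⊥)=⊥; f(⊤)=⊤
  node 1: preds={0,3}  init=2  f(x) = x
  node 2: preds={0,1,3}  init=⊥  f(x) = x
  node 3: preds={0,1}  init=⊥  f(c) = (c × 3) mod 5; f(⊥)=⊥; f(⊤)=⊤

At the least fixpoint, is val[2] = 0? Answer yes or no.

Worklist (11 pops):
  #1 pop 0: in=2 → 2 (was ⊥); enqueue []
  #2 pop 1: in=2 → 2 (no change)
  #3 pop 2: in=2 → 2 (was ⊥); enqueue [0]
  #4 pop 3: in=2 → 1 (was ⊥); enqueue [1,2]
  #5 pop 0: in=⊤ → ⊤ (was 2); enqueue [3]
  #6 pop 1: in=⊤ → ⊤ (was 2); enqueue [0]
  #7 pop 2: in=⊤ → ⊤ (was 2); enqueue []
  #8 pop 3: in=⊤ → ⊤ (was 1); enqueue [1,2]
  #9 pop 0: in=⊤ → ⊤ (no change)
  #10 pop 1: in=⊤ → ⊤ (no change)
  #11 pop 2: in=⊤ → ⊤ (no change)

Fixpoint:
  val[0] = ⊤
  val[1] = ⊤
  val[2] = ⊤
  val[3] = ⊤

no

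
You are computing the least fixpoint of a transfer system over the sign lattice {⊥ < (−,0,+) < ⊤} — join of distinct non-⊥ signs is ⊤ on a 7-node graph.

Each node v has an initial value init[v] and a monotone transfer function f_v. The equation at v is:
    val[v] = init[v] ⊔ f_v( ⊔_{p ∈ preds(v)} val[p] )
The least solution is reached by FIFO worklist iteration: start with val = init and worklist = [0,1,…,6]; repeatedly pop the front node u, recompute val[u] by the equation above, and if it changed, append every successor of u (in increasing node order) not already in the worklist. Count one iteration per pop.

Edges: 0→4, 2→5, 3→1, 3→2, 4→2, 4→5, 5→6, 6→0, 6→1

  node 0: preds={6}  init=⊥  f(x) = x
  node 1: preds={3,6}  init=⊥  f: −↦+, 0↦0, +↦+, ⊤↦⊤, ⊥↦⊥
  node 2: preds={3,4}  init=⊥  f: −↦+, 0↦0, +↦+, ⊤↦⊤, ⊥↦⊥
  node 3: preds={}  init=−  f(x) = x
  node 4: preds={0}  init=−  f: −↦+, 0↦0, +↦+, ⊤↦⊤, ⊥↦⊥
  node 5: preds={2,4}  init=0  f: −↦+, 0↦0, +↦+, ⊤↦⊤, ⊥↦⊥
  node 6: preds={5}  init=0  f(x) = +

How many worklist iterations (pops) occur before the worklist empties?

12

Iteration log — 12 steps:
  step 1. node 0  ⊔preds=0  new=0  old=⊥  +wl: 
  step 2. node 1  ⊔preds=⊤  new=⊤  old=⊥  +wl: 
  step 3. node 2  ⊔preds=−  new=+  old=⊥  +wl: 
  step 4. node 3  ⊔preds=⊥  new=−  stable
  step 5. node 4  ⊔preds=0  new=⊤  old=−  +wl: 2
  step 6. node 5  ⊔preds=⊤  new=⊤  old=0  +wl: 
  step 7. node 6  ⊔preds=⊤  new=⊤  old=0  +wl: 0,1
  step 8. node 2  ⊔preds=⊤  new=⊤  old=+  +wl: 5
  step 9. node 0  ⊔preds=⊤  new=⊤  old=0  +wl: 4
  step 10. node 1  ⊔preds=⊤  new=⊤  stable
  step 11. node 5  ⊔preds=⊤  new=⊤  stable
  step 12. node 4  ⊔preds=⊤  new=⊤  stable

Least fixpoint reached:
  node 0: ⊤
  node 1: ⊤
  node 2: ⊤
  node 3: −
  node 4: ⊤
  node 5: ⊤
  node 6: ⊤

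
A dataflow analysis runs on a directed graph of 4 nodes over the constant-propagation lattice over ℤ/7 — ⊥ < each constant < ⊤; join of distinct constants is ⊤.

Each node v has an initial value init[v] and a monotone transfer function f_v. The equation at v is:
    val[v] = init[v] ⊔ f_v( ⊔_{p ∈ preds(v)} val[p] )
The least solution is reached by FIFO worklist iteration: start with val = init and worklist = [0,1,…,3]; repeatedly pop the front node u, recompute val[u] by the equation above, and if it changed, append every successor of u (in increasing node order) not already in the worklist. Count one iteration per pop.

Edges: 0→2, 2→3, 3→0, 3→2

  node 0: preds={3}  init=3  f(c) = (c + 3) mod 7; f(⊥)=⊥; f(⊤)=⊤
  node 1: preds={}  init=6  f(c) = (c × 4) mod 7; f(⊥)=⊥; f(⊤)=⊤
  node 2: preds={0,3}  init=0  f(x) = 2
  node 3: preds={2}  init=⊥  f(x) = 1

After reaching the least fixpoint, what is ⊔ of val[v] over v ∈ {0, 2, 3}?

Trace (6 dequeues):
  [1] u=0 | in ⊥ | out 3 | ==
  [2] u=1 | in ⊥ | out 6 | ==
  [3] u=2 | in 3 | out ⊤ | prev 0 | push {}
  [4] u=3 | in ⊤ | out 1 | prev ⊥ | push {0,2}
  [5] u=0 | in 1 | out ⊤ | prev 3 | push {}
  [6] u=2 | in ⊤ | out ⊤ | ==

Converged values:
  [0] ⊤
  [1] 6
  [2] ⊤
  [3] 1

⊤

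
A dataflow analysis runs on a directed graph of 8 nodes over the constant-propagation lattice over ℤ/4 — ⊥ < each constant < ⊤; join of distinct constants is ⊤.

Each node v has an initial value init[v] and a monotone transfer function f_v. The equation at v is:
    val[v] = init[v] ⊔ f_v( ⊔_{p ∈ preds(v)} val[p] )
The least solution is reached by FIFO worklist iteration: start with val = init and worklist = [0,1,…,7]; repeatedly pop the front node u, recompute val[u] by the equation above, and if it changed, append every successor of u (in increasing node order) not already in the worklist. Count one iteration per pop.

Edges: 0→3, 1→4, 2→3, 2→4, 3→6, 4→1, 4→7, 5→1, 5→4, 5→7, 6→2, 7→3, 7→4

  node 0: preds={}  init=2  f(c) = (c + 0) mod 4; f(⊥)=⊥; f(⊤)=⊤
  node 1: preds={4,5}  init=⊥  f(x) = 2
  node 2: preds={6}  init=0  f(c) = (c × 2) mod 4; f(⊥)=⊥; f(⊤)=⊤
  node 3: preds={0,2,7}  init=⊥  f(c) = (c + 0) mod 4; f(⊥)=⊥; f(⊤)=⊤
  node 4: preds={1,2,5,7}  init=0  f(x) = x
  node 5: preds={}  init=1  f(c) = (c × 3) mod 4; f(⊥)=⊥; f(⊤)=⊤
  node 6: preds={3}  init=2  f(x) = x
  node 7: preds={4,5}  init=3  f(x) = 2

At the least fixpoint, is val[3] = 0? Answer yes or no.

no

Worklist (12 pops):
  #1 pop 0: in=⊥ → 2 (no change)
  #2 pop 1: in=⊤ → 2 (was ⊥); enqueue []
  #3 pop 2: in=2 → 0 (no change)
  #4 pop 3: in=⊤ → ⊤ (was ⊥); enqueue []
  #5 pop 4: in=⊤ → ⊤ (was 0); enqueue [1]
  #6 pop 5: in=⊥ → 1 (no change)
  #7 pop 6: in=⊤ → ⊤ (was 2); enqueue [2]
  #8 pop 7: in=⊤ → ⊤ (was 3); enqueue [3,4]
  #9 pop 1: in=⊤ → 2 (no change)
  #10 pop 2: in=⊤ → ⊤ (was 0); enqueue []
  #11 pop 3: in=⊤ → ⊤ (no change)
  #12 pop 4: in=⊤ → ⊤ (no change)

Fixpoint:
  val[0] = 2
  val[1] = 2
  val[2] = ⊤
  val[3] = ⊤
  val[4] = ⊤
  val[5] = 1
  val[6] = ⊤
  val[7] = ⊤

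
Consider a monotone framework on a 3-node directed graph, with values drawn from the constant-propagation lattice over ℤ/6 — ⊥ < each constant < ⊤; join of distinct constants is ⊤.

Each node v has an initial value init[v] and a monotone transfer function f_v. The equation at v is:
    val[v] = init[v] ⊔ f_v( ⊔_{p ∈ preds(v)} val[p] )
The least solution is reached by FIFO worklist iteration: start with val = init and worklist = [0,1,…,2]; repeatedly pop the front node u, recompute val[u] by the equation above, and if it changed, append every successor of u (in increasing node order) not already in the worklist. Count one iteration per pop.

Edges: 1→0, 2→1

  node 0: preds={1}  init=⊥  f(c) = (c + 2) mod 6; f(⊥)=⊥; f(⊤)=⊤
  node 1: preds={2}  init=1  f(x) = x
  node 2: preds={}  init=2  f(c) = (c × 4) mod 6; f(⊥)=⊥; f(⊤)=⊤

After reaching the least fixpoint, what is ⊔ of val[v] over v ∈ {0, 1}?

Trace (4 dequeues):
  [1] u=0 | in 1 | out 3 | prev ⊥ | push {}
  [2] u=1 | in 2 | out ⊤ | prev 1 | push {0}
  [3] u=2 | in ⊥ | out 2 | ==
  [4] u=0 | in ⊤ | out ⊤ | prev 3 | push {}

Converged values:
  [0] ⊤
  [1] ⊤
  [2] 2

⊤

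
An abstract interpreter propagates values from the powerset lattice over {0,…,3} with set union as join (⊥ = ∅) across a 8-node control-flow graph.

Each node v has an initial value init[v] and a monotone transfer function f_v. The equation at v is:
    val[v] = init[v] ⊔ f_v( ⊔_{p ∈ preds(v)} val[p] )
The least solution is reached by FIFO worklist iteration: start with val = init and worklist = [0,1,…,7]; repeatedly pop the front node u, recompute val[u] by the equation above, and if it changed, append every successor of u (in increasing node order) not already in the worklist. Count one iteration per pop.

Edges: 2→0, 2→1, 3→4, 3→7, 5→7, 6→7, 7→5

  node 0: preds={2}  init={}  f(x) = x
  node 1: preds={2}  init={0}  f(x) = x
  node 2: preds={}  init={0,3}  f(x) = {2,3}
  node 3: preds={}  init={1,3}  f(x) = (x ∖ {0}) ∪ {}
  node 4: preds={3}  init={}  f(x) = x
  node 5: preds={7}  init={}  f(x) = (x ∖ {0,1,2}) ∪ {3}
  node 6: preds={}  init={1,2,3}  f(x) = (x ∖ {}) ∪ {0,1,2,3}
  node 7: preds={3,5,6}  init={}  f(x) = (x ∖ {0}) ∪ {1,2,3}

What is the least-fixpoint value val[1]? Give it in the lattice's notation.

{0,2,3}

Trace (11 dequeues):
  [1] u=0 | in {0,3} | out {0,3} | prev {} | push {}
  [2] u=1 | in {0,3} | out {0,3} | prev {0} | push {}
  [3] u=2 | in {} | out {0,2,3} | prev {0,3} | push {0,1}
  [4] u=3 | in {} | out {1,3} | ==
  [5] u=4 | in {1,3} | out {1,3} | prev {} | push {}
  [6] u=5 | in {} | out {3} | prev {} | push {}
  [7] u=6 | in {} | out {0,1,2,3} | prev {1,2,3} | push {}
  [8] u=7 | in {0,1,2,3} | out {1,2,3} | prev {} | push {5}
  [9] u=0 | in {0,2,3} | out {0,2,3} | prev {0,3} | push {}
  [10] u=1 | in {0,2,3} | out {0,2,3} | prev {0,3} | push {}
  [11] u=5 | in {1,2,3} | out {3} | ==

Converged values:
  [0] {0,2,3}
  [1] {0,2,3}
  [2] {0,2,3}
  [3] {1,3}
  [4] {1,3}
  [5] {3}
  [6] {0,1,2,3}
  [7] {1,2,3}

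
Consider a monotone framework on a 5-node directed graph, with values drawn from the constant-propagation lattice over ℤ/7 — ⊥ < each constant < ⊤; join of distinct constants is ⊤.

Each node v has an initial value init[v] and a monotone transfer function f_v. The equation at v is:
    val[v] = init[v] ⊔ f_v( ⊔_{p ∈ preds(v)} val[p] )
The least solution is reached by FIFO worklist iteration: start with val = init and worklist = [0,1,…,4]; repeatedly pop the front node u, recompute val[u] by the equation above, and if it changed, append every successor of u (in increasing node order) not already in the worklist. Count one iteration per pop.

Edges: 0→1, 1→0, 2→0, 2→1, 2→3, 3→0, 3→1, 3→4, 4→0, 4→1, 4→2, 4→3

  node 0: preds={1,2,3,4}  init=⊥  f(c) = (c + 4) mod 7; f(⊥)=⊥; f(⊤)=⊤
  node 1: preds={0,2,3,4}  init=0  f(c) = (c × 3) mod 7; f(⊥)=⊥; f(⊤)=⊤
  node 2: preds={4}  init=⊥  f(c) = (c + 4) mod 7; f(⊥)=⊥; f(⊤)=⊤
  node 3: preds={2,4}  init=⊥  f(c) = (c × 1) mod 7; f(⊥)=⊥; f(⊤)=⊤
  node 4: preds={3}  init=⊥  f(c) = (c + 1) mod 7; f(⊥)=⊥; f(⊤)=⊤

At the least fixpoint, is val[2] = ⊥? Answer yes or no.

Iteration log — 7 steps:
  step 1. node 0  ⊔preds=0  new=4  old=⊥  +wl: 
  step 2. node 1  ⊔preds=4  new=⊤  old=0  +wl: 0
  step 3. node 2  ⊔preds=⊥  new=⊥  stable
  step 4. node 3  ⊔preds=⊥  new=⊥  stable
  step 5. node 4  ⊔preds=⊥  new=⊥  stable
  step 6. node 0  ⊔preds=⊤  new=⊤  old=4  +wl: 1
  step 7. node 1  ⊔preds=⊤  new=⊤  stable

Least fixpoint reached:
  node 0: ⊤
  node 1: ⊤
  node 2: ⊥
  node 3: ⊥
  node 4: ⊥

yes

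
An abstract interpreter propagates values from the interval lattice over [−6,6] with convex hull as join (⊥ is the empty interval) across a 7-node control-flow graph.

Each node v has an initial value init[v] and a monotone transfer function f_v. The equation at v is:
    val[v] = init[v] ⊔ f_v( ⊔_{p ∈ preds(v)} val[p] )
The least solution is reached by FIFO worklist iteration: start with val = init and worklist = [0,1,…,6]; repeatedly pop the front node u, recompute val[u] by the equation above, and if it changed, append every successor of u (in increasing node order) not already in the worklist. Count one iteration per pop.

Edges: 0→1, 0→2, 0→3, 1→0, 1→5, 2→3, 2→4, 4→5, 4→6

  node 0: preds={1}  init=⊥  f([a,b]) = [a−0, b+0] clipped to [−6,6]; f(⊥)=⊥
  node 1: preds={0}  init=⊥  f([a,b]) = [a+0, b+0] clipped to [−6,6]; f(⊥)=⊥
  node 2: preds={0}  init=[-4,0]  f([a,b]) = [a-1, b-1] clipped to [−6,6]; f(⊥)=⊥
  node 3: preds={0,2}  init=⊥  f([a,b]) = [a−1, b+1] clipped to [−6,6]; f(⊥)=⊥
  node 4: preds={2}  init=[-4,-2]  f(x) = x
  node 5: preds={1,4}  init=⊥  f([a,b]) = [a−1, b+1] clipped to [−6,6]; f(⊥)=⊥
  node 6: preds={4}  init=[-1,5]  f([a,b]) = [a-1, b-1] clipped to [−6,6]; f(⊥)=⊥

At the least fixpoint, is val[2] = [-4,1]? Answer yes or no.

Worklist (7 pops):
  #1 pop 0: in=⊥ → ⊥ (no change)
  #2 pop 1: in=⊥ → ⊥ (no change)
  #3 pop 2: in=⊥ → [-4,0] (no change)
  #4 pop 3: in=[-4,0] → [-5,1] (was ⊥); enqueue []
  #5 pop 4: in=[-4,0] → [-4,0] (was [-4,-2]); enqueue []
  #6 pop 5: in=[-4,0] → [-5,1] (was ⊥); enqueue []
  #7 pop 6: in=[-4,0] → [-5,5] (was [-1,5]); enqueue []

Fixpoint:
  val[0] = ⊥
  val[1] = ⊥
  val[2] = [-4,0]
  val[3] = [-5,1]
  val[4] = [-4,0]
  val[5] = [-5,1]
  val[6] = [-5,5]

no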